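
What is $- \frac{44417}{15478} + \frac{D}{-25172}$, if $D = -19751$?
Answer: $- \frac{406179373}{194806108} \approx -2.085$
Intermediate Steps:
$- \frac{44417}{15478} + \frac{D}{-25172} = - \frac{44417}{15478} - \frac{19751}{-25172} = \left(-44417\right) \frac{1}{15478} - - \frac{19751}{25172} = - \frac{44417}{15478} + \frac{19751}{25172} = - \frac{406179373}{194806108}$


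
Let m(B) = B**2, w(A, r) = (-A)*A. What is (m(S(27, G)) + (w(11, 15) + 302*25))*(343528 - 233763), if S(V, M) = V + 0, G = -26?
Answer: 895462870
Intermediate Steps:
w(A, r) = -A**2
S(V, M) = V
(m(S(27, G)) + (w(11, 15) + 302*25))*(343528 - 233763) = (27**2 + (-1*11**2 + 302*25))*(343528 - 233763) = (729 + (-1*121 + 7550))*109765 = (729 + (-121 + 7550))*109765 = (729 + 7429)*109765 = 8158*109765 = 895462870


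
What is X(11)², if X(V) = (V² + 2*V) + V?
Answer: 23716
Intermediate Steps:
X(V) = V² + 3*V
X(11)² = (11*(3 + 11))² = (11*14)² = 154² = 23716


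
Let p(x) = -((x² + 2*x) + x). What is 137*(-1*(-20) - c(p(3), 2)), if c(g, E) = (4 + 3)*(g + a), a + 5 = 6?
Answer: 19043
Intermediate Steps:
a = 1 (a = -5 + 6 = 1)
p(x) = -x² - 3*x (p(x) = -(x² + 3*x) = -x² - 3*x)
c(g, E) = 7 + 7*g (c(g, E) = (4 + 3)*(g + 1) = 7*(1 + g) = 7 + 7*g)
137*(-1*(-20) - c(p(3), 2)) = 137*(-1*(-20) - (7 + 7*(-1*3*(3 + 3)))) = 137*(20 - (7 + 7*(-1*3*6))) = 137*(20 - (7 + 7*(-18))) = 137*(20 - (7 - 126)) = 137*(20 - 1*(-119)) = 137*(20 + 119) = 137*139 = 19043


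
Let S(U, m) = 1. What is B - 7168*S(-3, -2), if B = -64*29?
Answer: -9024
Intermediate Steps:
B = -1856
B - 7168*S(-3, -2) = -1856 - 7168 = -9024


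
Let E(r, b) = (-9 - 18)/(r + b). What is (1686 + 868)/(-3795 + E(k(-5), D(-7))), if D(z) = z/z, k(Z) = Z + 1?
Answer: -1277/1893 ≈ -0.67459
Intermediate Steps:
k(Z) = 1 + Z
D(z) = 1
E(r, b) = -27/(b + r)
(1686 + 868)/(-3795 + E(k(-5), D(-7))) = (1686 + 868)/(-3795 - 27/(1 + (1 - 5))) = 2554/(-3795 - 27/(1 - 4)) = 2554/(-3795 - 27/(-3)) = 2554/(-3795 - 27*(-⅓)) = 2554/(-3795 + 9) = 2554/(-3786) = 2554*(-1/3786) = -1277/1893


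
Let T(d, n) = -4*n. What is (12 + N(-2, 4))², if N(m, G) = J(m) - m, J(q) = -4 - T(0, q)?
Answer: 4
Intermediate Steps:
J(q) = -4 + 4*q (J(q) = -4 - (-4)*q = -4 + 4*q)
N(m, G) = -4 + 3*m (N(m, G) = (-4 + 4*m) - m = -4 + 3*m)
(12 + N(-2, 4))² = (12 + (-4 + 3*(-2)))² = (12 + (-4 - 6))² = (12 - 10)² = 2² = 4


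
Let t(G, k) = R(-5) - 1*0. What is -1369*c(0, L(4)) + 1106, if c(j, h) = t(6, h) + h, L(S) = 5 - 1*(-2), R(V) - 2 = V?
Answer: -4370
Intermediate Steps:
R(V) = 2 + V
L(S) = 7 (L(S) = 5 + 2 = 7)
t(G, k) = -3 (t(G, k) = (2 - 5) - 1*0 = -3 + 0 = -3)
c(j, h) = -3 + h
-1369*c(0, L(4)) + 1106 = -1369*(-3 + 7) + 1106 = -1369*4 + 1106 = -5476 + 1106 = -4370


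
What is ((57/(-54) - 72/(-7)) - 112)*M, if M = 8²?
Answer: -414368/63 ≈ -6577.3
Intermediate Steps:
M = 64
((57/(-54) - 72/(-7)) - 112)*M = ((57/(-54) - 72/(-7)) - 112)*64 = ((57*(-1/54) - 72*(-⅐)) - 112)*64 = ((-19/18 + 72/7) - 112)*64 = (1163/126 - 112)*64 = -12949/126*64 = -414368/63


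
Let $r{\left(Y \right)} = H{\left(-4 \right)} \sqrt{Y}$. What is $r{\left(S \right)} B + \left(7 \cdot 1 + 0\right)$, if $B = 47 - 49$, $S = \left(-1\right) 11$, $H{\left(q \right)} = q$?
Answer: $7 + 8 i \sqrt{11} \approx 7.0 + 26.533 i$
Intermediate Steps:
$S = -11$
$B = -2$ ($B = 47 - 49 = -2$)
$r{\left(Y \right)} = - 4 \sqrt{Y}$
$r{\left(S \right)} B + \left(7 \cdot 1 + 0\right) = - 4 \sqrt{-11} \left(-2\right) + \left(7 \cdot 1 + 0\right) = - 4 i \sqrt{11} \left(-2\right) + \left(7 + 0\right) = - 4 i \sqrt{11} \left(-2\right) + 7 = 8 i \sqrt{11} + 7 = 7 + 8 i \sqrt{11}$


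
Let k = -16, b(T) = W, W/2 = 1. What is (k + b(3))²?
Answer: 196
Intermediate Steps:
W = 2 (W = 2*1 = 2)
b(T) = 2
(k + b(3))² = (-16 + 2)² = (-14)² = 196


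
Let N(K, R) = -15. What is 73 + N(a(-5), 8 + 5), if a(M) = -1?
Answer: 58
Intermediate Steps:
73 + N(a(-5), 8 + 5) = 73 - 15 = 58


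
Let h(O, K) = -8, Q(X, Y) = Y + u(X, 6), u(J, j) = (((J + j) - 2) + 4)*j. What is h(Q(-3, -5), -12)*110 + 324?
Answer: -556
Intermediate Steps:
u(J, j) = j*(2 + J + j) (u(J, j) = ((-2 + J + j) + 4)*j = (2 + J + j)*j = j*(2 + J + j))
Q(X, Y) = 48 + Y + 6*X (Q(X, Y) = Y + 6*(2 + X + 6) = Y + 6*(8 + X) = Y + (48 + 6*X) = 48 + Y + 6*X)
h(Q(-3, -5), -12)*110 + 324 = -8*110 + 324 = -880 + 324 = -556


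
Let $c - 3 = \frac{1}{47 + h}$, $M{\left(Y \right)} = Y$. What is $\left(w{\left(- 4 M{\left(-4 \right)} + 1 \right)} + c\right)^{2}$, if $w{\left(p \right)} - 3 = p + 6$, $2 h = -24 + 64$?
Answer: $\frac{3779136}{4489} \approx 841.87$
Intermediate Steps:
$h = 20$ ($h = \frac{-24 + 64}{2} = \frac{1}{2} \cdot 40 = 20$)
$w{\left(p \right)} = 9 + p$ ($w{\left(p \right)} = 3 + \left(p + 6\right) = 3 + \left(6 + p\right) = 9 + p$)
$c = \frac{202}{67}$ ($c = 3 + \frac{1}{47 + 20} = 3 + \frac{1}{67} = \frac{202}{67} \approx 3.0149$)
$\left(w{\left(- 4 M{\left(-4 \right)} + 1 \right)} + c\right)^{2} = \left(\left(9 + \left(\left(-4\right) \left(-4\right) + 1\right)\right) + \frac{202}{67}\right)^{2} = \left(\left(9 + \left(16 + 1\right)\right) + \frac{202}{67}\right)^{2} = \left(\left(9 + 17\right) + \frac{202}{67}\right)^{2} = \left(26 + \frac{202}{67}\right)^{2} = \left(\frac{1944}{67}\right)^{2} = \frac{3779136}{4489}$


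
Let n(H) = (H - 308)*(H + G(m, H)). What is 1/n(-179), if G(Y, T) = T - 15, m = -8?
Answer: 1/181651 ≈ 5.5051e-6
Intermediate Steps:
G(Y, T) = -15 + T
n(H) = (-308 + H)*(-15 + 2*H) (n(H) = (H - 308)*(H + (-15 + H)) = (-308 + H)*(-15 + 2*H))
1/n(-179) = 1/(4620 - 631*(-179) + 2*(-179)²) = 1/(4620 + 112949 + 2*32041) = 1/(4620 + 112949 + 64082) = 1/181651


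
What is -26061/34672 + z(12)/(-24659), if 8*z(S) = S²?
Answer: -643262295/854976848 ≈ -0.75237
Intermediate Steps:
z(S) = S²/8
-26061/34672 + z(12)/(-24659) = -26061/34672 + ((⅛)*12²)/(-24659) = -26061*1/34672 + ((⅛)*144)*(-1/24659) = -26061/34672 + 18*(-1/24659) = -26061/34672 - 18/24659 = -643262295/854976848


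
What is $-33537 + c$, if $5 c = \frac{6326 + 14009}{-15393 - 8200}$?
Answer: $- \frac{791242508}{23593} \approx -33537.0$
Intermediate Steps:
$c = - \frac{4067}{23593}$ ($c = \frac{\left(6326 + 14009\right) \frac{1}{-15393 - 8200}}{5} = \frac{20335 \frac{1}{-23593}}{5} = \frac{20335 \left(- \frac{1}{23593}\right)}{5} = \frac{1}{5} \left(- \frac{20335}{23593}\right) = - \frac{4067}{23593} \approx -0.17238$)
$-33537 + c = -33537 - \frac{4067}{23593} = - \frac{791242508}{23593}$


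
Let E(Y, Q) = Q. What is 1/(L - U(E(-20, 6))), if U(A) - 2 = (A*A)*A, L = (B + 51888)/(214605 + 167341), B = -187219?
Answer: -381946/83399559 ≈ -0.0045797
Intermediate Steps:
L = -135331/381946 (L = (-187219 + 51888)/(214605 + 167341) = -135331/381946 ≈ -0.35432)
U(A) = 2 + A**3 (U(A) = 2 + (A*A)*A = 2 + A**2*A = 2 + A**3)
1/(L - U(E(-20, 6))) = 1/(-135331/381946 - (2 + 6**3)) = 1/(-135331/381946 - (2 + 216)) = 1/(-135331/381946 - 1*218) = 1/(-135331/381946 - 218) = 1/(-83399559/381946) = -381946/83399559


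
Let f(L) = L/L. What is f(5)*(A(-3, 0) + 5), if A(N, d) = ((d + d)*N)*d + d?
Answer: 5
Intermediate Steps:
A(N, d) = d + 2*N*d**2 (A(N, d) = ((2*d)*N)*d + d = (2*N*d)*d + d = 2*N*d**2 + d = d + 2*N*d**2)
f(L) = 1
f(5)*(A(-3, 0) + 5) = 1*(0*(1 + 2*(-3)*0) + 5) = 1*(0*(1 + 0) + 5) = 1*(0*1 + 5) = 1*(0 + 5) = 1*5 = 5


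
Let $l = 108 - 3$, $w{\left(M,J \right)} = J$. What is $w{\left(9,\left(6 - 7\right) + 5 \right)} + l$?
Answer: $109$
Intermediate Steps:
$l = 105$
$w{\left(9,\left(6 - 7\right) + 5 \right)} + l = \left(\left(6 - 7\right) + 5\right) + 105 = \left(-1 + 5\right) + 105 = 4 + 105 = 109$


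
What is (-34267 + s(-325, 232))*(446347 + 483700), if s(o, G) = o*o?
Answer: 66366293826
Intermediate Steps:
s(o, G) = o**2
(-34267 + s(-325, 232))*(446347 + 483700) = (-34267 + (-325)**2)*(446347 + 483700) = (-34267 + 105625)*930047 = 71358*930047 = 66366293826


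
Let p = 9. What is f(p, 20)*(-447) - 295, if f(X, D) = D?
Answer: -9235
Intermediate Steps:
f(p, 20)*(-447) - 295 = 20*(-447) - 295 = -8940 - 295 = -9235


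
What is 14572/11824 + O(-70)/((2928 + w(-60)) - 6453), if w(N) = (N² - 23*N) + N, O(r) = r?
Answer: 975013/824724 ≈ 1.1822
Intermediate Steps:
w(N) = N² - 22*N
14572/11824 + O(-70)/((2928 + w(-60)) - 6453) = 14572/11824 - 70/((2928 - 60*(-22 - 60)) - 6453) = 14572*(1/11824) - 70/((2928 - 60*(-82)) - 6453) = 3643/2956 - 70/((2928 + 4920) - 6453) = 3643/2956 - 70/(7848 - 6453) = 3643/2956 - 70/1395 = 3643/2956 - 70*1/1395 = 3643/2956 - 14/279 = 975013/824724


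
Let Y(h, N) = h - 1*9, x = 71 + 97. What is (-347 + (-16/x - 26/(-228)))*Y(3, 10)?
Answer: 276891/133 ≈ 2081.9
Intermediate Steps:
x = 168
Y(h, N) = -9 + h (Y(h, N) = h - 9 = -9 + h)
(-347 + (-16/x - 26/(-228)))*Y(3, 10) = (-347 + (-16/168 - 26/(-228)))*(-9 + 3) = (-347 + (-16*1/168 - 26*(-1/228)))*(-6) = (-347 + (-2/21 + 13/114))*(-6) = (-347 + 5/266)*(-6) = -92297/266*(-6) = 276891/133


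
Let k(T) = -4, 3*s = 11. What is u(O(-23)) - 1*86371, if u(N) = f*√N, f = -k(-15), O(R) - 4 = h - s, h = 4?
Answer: -86371 + 4*√39/3 ≈ -86363.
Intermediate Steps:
s = 11/3 (s = (⅓)*11 = 11/3 ≈ 3.6667)
O(R) = 13/3 (O(R) = 4 + (4 - 1*11/3) = 4 + (4 - 11/3) = 4 + ⅓ = 13/3)
f = 4 (f = -1*(-4) = 4)
u(N) = 4*√N
u(O(-23)) - 1*86371 = 4*√(13/3) - 1*86371 = 4*(√39/3) - 86371 = 4*√39/3 - 86371 = -86371 + 4*√39/3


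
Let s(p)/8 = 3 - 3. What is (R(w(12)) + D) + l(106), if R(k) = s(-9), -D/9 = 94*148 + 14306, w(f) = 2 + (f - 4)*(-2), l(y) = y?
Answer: -253856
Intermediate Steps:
w(f) = 10 - 2*f (w(f) = 2 + (-4 + f)*(-2) = 2 + (8 - 2*f) = 10 - 2*f)
D = -253962 (D = -9*(94*148 + 14306) = -9*(13912 + 14306) = -9*28218 = -253962)
s(p) = 0 (s(p) = 8*(3 - 3) = 8*0 = 0)
R(k) = 0
(R(w(12)) + D) + l(106) = (0 - 253962) + 106 = -253962 + 106 = -253856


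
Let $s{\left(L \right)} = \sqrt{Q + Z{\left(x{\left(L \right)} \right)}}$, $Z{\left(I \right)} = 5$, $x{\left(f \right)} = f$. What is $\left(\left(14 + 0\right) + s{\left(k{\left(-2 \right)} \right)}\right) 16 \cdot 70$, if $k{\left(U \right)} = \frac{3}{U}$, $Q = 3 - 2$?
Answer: $15680 + 1120 \sqrt{6} \approx 18423.0$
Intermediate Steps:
$Q = 1$ ($Q = 3 - 2 = 1$)
$s{\left(L \right)} = \sqrt{6}$ ($s{\left(L \right)} = \sqrt{1 + 5} = \sqrt{6}$)
$\left(\left(14 + 0\right) + s{\left(k{\left(-2 \right)} \right)}\right) 16 \cdot 70 = \left(\left(14 + 0\right) + \sqrt{6}\right) 16 \cdot 70 = \left(14 + \sqrt{6}\right) 16 \cdot 70 = \left(224 + 16 \sqrt{6}\right) 70 = 15680 + 1120 \sqrt{6}$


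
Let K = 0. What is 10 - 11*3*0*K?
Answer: 10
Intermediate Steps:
10 - 11*3*0*K = 10 - 11*3*0*0 = 10 - 0*0 = 10 - 11*0 = 10 + 0 = 10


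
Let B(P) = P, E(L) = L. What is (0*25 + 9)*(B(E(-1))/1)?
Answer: -9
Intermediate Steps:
(0*25 + 9)*(B(E(-1))/1) = (0*25 + 9)*(-1/1) = (0 + 9)*(-1*1) = 9*(-1) = -9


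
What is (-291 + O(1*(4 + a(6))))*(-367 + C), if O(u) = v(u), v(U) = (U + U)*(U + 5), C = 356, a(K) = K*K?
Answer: -36399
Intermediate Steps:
a(K) = K²
v(U) = 2*U*(5 + U) (v(U) = (2*U)*(5 + U) = 2*U*(5 + U))
O(u) = 2*u*(5 + u)
(-291 + O(1*(4 + a(6))))*(-367 + C) = (-291 + 2*(1*(4 + 6²))*(5 + 1*(4 + 6²)))*(-367 + 356) = (-291 + 2*(1*(4 + 36))*(5 + 1*(4 + 36)))*(-11) = (-291 + 2*(1*40)*(5 + 1*40))*(-11) = (-291 + 2*40*(5 + 40))*(-11) = (-291 + 2*40*45)*(-11) = (-291 + 3600)*(-11) = 3309*(-11) = -36399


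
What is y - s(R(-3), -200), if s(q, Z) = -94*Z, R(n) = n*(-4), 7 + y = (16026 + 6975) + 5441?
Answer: 9635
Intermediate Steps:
y = 28435 (y = -7 + ((16026 + 6975) + 5441) = -7 + (23001 + 5441) = -7 + 28442 = 28435)
R(n) = -4*n
y - s(R(-3), -200) = 28435 - (-94)*(-200) = 28435 - 1*18800 = 28435 - 18800 = 9635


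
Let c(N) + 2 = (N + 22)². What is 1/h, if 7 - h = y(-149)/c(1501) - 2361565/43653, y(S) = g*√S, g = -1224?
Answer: 9787643607741349609938/598011062504739132612925 - 676268336580545079*I*√149/4784088500037913060903400 ≈ 0.016367 - 1.7255e-6*I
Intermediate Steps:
c(N) = -2 + (22 + N)² (c(N) = -2 + (N + 22)² = -2 + (22 + N)²)
y(S) = -1224*√S
h = 2667136/43653 + 1224*I*√149/2319527 (h = 7 - ((-1224*I*√149)/(-2 + (22 + 1501)²) - 2361565/43653) = 7 - ((-1224*I*√149)/(-2 + 1523²) - 2361565*1/43653) = 7 - ((-1224*I*√149)/(-2 + 2319529) - 2361565/43653) = 7 - (-1224*I*√149/2319527 - 2361565/43653) = 7 - (-2361565/43653 - 1224*I*√149/2319527) = 7 + (2361565/43653 + 1224*I*√149/2319527) = 2667136/43653 + 1224*I*√149/2319527 ≈ 61.099 + 0.0064413*I)
1/h = 1/(2667136/43653 + 1224*I*√149/2319527)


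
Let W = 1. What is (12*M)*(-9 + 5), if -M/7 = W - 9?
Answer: -2688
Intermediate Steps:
M = 56 (M = -7*(1 - 9) = -7*(-8) = 56)
(12*M)*(-9 + 5) = (12*56)*(-9 + 5) = 672*(-4) = -2688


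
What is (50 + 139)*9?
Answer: 1701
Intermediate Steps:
(50 + 139)*9 = 189*9 = 1701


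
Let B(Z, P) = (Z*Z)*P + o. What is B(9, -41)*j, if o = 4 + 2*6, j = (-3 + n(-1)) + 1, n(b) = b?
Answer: 9915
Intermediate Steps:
j = -3 (j = (-3 - 1) + 1 = -4 + 1 = -3)
o = 16 (o = 4 + 12 = 16)
B(Z, P) = 16 + P*Z² (B(Z, P) = (Z*Z)*P + 16 = Z²*P + 16 = P*Z² + 16 = 16 + P*Z²)
B(9, -41)*j = (16 - 41*9²)*(-3) = (16 - 41*81)*(-3) = (16 - 3321)*(-3) = -3305*(-3) = 9915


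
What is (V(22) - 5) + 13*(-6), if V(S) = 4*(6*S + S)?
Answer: 533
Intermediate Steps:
V(S) = 28*S (V(S) = 4*(7*S) = 28*S)
(V(22) - 5) + 13*(-6) = (28*22 - 5) + 13*(-6) = (616 - 5) - 78 = 611 - 78 = 533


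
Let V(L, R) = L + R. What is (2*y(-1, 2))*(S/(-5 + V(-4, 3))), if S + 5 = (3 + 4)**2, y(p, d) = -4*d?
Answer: 352/3 ≈ 117.33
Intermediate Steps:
S = 44 (S = -5 + (3 + 4)**2 = -5 + 7**2 = -5 + 49 = 44)
(2*y(-1, 2))*(S/(-5 + V(-4, 3))) = (2*(-4*2))*(44/(-5 + (-4 + 3))) = (2*(-8))*(44/(-5 - 1)) = -704/(-6) = -704*(-1)/6 = -16*(-22/3) = 352/3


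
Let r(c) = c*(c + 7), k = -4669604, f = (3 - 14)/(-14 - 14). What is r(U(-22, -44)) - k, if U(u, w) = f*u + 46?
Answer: 915567167/196 ≈ 4.6713e+6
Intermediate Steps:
f = 11/28 (f = -11/(-28) = -11*(-1/28) = 11/28 ≈ 0.39286)
U(u, w) = 46 + 11*u/28 (U(u, w) = 11*u/28 + 46 = 46 + 11*u/28)
r(c) = c*(7 + c)
r(U(-22, -44)) - k = (46 + (11/28)*(-22))*(7 + (46 + (11/28)*(-22))) - 1*(-4669604) = (46 - 121/14)*(7 + (46 - 121/14)) + 4669604 = 523*(7 + 523/14)/14 + 4669604 = (523/14)*(621/14) + 4669604 = 324783/196 + 4669604 = 915567167/196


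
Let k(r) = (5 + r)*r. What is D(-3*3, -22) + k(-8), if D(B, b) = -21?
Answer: 3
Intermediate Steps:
k(r) = r*(5 + r)
D(-3*3, -22) + k(-8) = -21 - 8*(5 - 8) = -21 - 8*(-3) = -21 + 24 = 3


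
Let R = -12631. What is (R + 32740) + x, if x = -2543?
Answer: 17566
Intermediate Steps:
(R + 32740) + x = (-12631 + 32740) - 2543 = 20109 - 2543 = 17566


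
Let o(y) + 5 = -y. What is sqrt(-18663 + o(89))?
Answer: I*sqrt(18757) ≈ 136.96*I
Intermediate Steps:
o(y) = -5 - y
sqrt(-18663 + o(89)) = sqrt(-18663 + (-5 - 1*89)) = sqrt(-18663 + (-5 - 89)) = sqrt(-18663 - 94) = sqrt(-18757) = I*sqrt(18757)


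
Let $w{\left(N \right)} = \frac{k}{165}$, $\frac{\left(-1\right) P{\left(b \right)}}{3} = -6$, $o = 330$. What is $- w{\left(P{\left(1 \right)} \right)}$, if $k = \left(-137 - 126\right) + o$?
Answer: $- \frac{67}{165} \approx -0.40606$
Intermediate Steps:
$P{\left(b \right)} = 18$ ($P{\left(b \right)} = \left(-3\right) \left(-6\right) = 18$)
$k = 67$ ($k = \left(-137 - 126\right) + 330 = -263 + 330 = 67$)
$w{\left(N \right)} = \frac{67}{165}$
$- w{\left(P{\left(1 \right)} \right)} = \left(-1\right) \frac{67}{165} = - \frac{67}{165}$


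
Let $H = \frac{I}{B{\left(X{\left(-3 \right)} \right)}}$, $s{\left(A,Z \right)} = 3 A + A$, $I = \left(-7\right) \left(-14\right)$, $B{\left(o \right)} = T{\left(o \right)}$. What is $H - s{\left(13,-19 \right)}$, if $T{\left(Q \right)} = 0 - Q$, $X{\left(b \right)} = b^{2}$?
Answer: $- \frac{566}{9} \approx -62.889$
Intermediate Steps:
$T{\left(Q \right)} = - Q$
$B{\left(o \right)} = - o$
$I = 98$
$s{\left(A,Z \right)} = 4 A$
$H = - \frac{98}{9}$ ($H = \frac{98}{\left(-1\right) \left(-3\right)^{2}} = \frac{98}{\left(-1\right) 9} = \frac{98}{-9} = 98 \left(- \frac{1}{9}\right) = - \frac{98}{9} \approx -10.889$)
$H - s{\left(13,-19 \right)} = - \frac{98}{9} - 4 \cdot 13 = - \frac{98}{9} - 52 = - \frac{566}{9}$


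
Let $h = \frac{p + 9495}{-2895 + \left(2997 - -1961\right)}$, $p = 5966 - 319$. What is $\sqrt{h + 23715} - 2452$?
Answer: $-2452 + \frac{\sqrt{100961542781}}{2063} \approx -2298.0$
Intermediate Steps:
$p = 5647$ ($p = 5966 - 319 = 5647$)
$h = \frac{15142}{2063}$ ($h = \frac{5647 + 9495}{-2895 + \left(2997 - -1961\right)} = \frac{15142}{-2895 + \left(2997 + 1961\right)} = \frac{15142}{-2895 + 4958} = \frac{15142}{2063} \approx 7.3398$)
$\sqrt{h + 23715} - 2452 = \sqrt{\frac{15142}{2063} + 23715} - 2452 = \sqrt{\frac{48939187}{2063}} - 2452 = \frac{\sqrt{100961542781}}{2063} - 2452 = -2452 + \frac{\sqrt{100961542781}}{2063}$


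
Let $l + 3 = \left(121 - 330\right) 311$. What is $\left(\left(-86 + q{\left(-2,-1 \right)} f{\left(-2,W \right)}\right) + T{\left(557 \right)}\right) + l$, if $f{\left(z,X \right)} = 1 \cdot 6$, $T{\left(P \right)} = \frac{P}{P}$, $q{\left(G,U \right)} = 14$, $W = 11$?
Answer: $-65003$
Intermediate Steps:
$T{\left(P \right)} = 1$
$f{\left(z,X \right)} = 6$
$l = -65002$ ($l = -3 + \left(121 - 330\right) 311 = -3 - 64999 = -65002$)
$\left(\left(-86 + q{\left(-2,-1 \right)} f{\left(-2,W \right)}\right) + T{\left(557 \right)}\right) + l = \left(\left(-86 + 14 \cdot 6\right) + 1\right) - 65002 = \left(\left(-86 + 84\right) + 1\right) - 65002 = \left(-2 + 1\right) - 65002 = -1 - 65002 = -65003$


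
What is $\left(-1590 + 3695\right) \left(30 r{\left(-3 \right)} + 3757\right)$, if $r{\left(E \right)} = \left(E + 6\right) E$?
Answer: $7340135$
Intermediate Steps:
$r{\left(E \right)} = E \left(6 + E\right)$ ($r{\left(E \right)} = \left(6 + E\right) E = E \left(6 + E\right)$)
$\left(-1590 + 3695\right) \left(30 r{\left(-3 \right)} + 3757\right) = \left(-1590 + 3695\right) \left(30 \left(- 3 \left(6 - 3\right)\right) + 3757\right) = 2105 \left(30 \left(\left(-3\right) 3\right) + 3757\right) = 2105 \left(30 \left(-9\right) + 3757\right) = 2105 \left(-270 + 3757\right) = 2105 \cdot 3487 = 7340135$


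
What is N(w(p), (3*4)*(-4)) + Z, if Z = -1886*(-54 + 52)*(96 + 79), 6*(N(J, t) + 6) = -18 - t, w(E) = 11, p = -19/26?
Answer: 660099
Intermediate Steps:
p = -19/26 (p = -19*1/26 = -19/26 ≈ -0.73077)
N(J, t) = -9 - t/6 (N(J, t) = -6 + (-18 - t)/6 = -6 + (-3 - t/6) = -9 - t/6)
Z = 660100 (Z = -(-3772)*175 = -1886*(-350) = 660100)
N(w(p), (3*4)*(-4)) + Z = (-9 - 3*4*(-4)/6) + 660100 = (-9 - 2*(-4)) + 660100 = (-9 - 1/6*(-48)) + 660100 = (-9 + 8) + 660100 = -1 + 660100 = 660099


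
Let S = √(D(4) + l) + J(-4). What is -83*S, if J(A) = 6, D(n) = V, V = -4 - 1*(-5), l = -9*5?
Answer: -498 - 166*I*√11 ≈ -498.0 - 550.56*I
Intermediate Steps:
l = -45
V = 1 (V = -4 + 5 = 1)
D(n) = 1
S = 6 + 2*I*√11 (S = √(1 - 45) + 6 = √(-44) + 6 = 2*I*√11 + 6 = 6 + 2*I*√11 ≈ 6.0 + 6.6332*I)
-83*S = -83*(6 + 2*I*√11) = -498 - 166*I*√11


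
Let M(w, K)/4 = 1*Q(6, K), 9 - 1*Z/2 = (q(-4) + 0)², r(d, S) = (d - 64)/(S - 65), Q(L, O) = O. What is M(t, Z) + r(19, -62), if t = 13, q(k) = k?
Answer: -7067/127 ≈ -55.646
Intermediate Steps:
r(d, S) = (-64 + d)/(-65 + S)
Z = -14 (Z = 18 - 2*(-4 + 0)² = 18 - 2*(-4)² = 18 - 2*16 = 18 - 32 = -14)
M(w, K) = 4*K (M(w, K) = 4*(1*K) = 4*K)
M(t, Z) + r(19, -62) = 4*(-14) + (-64 + 19)/(-65 - 62) = -56 - 45/(-127) = -56 - 1/127*(-45) = -56 + 45/127 = -7067/127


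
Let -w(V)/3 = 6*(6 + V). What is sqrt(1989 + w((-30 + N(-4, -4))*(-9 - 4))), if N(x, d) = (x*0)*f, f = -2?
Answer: 3*I*sqrt(571) ≈ 71.687*I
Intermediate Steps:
N(x, d) = 0 (N(x, d) = (x*0)*(-2) = 0*(-2) = 0)
w(V) = -108 - 18*V (w(V) = -18*(6 + V) = -3*(36 + 6*V) = -108 - 18*V)
sqrt(1989 + w((-30 + N(-4, -4))*(-9 - 4))) = sqrt(1989 + (-108 - 18*(-30 + 0)*(-9 - 4))) = sqrt(1989 + (-108 - (-540)*(-13))) = sqrt(1989 + (-108 - 18*390)) = sqrt(1989 + (-108 - 7020)) = sqrt(1989 - 7128) = sqrt(-5139) = 3*I*sqrt(571)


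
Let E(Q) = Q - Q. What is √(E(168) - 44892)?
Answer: 6*I*√1247 ≈ 211.88*I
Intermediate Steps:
E(Q) = 0
√(E(168) - 44892) = √(0 - 44892) = √(-44892) = 6*I*√1247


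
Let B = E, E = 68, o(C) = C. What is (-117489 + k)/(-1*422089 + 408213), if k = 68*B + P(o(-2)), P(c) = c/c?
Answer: 28216/3469 ≈ 8.1338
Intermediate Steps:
P(c) = 1
B = 68
k = 4625 (k = 68*68 + 1 = 4624 + 1 = 4625)
(-117489 + k)/(-1*422089 + 408213) = (-117489 + 4625)/(-1*422089 + 408213) = -112864/(-422089 + 408213) = -112864/(-13876) = -112864*(-1/13876) = 28216/3469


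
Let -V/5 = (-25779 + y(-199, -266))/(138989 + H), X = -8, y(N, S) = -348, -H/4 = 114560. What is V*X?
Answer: 348360/106417 ≈ 3.2735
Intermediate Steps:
H = -458240 (H = -4*114560 = -458240)
V = -43545/106417 (V = -5*(-25779 - 348)/(138989 - 458240) = -(-130635)/(-319251) = -(-130635)*(-1)/319251 = -5*8709/106417 = -43545/106417 ≈ -0.40919)
V*X = -43545/106417*(-8) = 348360/106417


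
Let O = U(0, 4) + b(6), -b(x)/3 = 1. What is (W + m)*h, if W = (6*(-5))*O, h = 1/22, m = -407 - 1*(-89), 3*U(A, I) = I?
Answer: -134/11 ≈ -12.182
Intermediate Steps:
b(x) = -3 (b(x) = -3*1 = -3)
U(A, I) = I/3
m = -318 (m = -407 + 89 = -318)
O = -5/3 (O = (⅓)*4 - 3 = 4/3 - 3 = -5/3 ≈ -1.6667)
h = 1/22 ≈ 0.045455
W = 50 (W = (6*(-5))*(-5/3) = -30*(-5/3) = 50)
(W + m)*h = (50 - 318)*(1/22) = -268*1/22 = -134/11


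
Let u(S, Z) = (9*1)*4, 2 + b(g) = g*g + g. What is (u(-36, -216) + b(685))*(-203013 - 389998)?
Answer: -278681961384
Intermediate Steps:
b(g) = -2 + g + g**2 (b(g) = -2 + (g*g + g) = -2 + (g**2 + g) = -2 + (g + g**2) = -2 + g + g**2)
u(S, Z) = 36 (u(S, Z) = 9*4 = 36)
(u(-36, -216) + b(685))*(-203013 - 389998) = (36 + (-2 + 685 + 685**2))*(-203013 - 389998) = (36 + (-2 + 685 + 469225))*(-593011) = (36 + 469908)*(-593011) = 469944*(-593011) = -278681961384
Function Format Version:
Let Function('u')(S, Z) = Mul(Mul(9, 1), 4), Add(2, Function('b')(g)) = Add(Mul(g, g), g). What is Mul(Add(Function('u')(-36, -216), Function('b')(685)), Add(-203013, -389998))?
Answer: -278681961384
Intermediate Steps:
Function('b')(g) = Add(-2, g, Pow(g, 2)) (Function('b')(g) = Add(-2, Add(Mul(g, g), g)) = Add(-2, Add(Pow(g, 2), g)) = Add(-2, Add(g, Pow(g, 2))) = Add(-2, g, Pow(g, 2)))
Function('u')(S, Z) = 36 (Function('u')(S, Z) = Mul(9, 4) = 36)
Mul(Add(Function('u')(-36, -216), Function('b')(685)), Add(-203013, -389998)) = Mul(Add(36, Add(-2, 685, Pow(685, 2))), Add(-203013, -389998)) = Mul(Add(36, Add(-2, 685, 469225)), -593011) = Mul(Add(36, 469908), -593011) = Mul(469944, -593011) = -278681961384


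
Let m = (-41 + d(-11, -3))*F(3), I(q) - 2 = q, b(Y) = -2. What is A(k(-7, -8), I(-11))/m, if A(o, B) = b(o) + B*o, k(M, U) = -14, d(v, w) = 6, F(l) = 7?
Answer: -124/245 ≈ -0.50612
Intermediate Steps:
I(q) = 2 + q
m = -245 (m = (-41 + 6)*7 = -35*7 = -245)
A(o, B) = -2 + B*o
A(k(-7, -8), I(-11))/m = (-2 + (2 - 11)*(-14))/(-245) = (-2 - 9*(-14))*(-1/245) = (-2 + 126)*(-1/245) = 124*(-1/245) = -124/245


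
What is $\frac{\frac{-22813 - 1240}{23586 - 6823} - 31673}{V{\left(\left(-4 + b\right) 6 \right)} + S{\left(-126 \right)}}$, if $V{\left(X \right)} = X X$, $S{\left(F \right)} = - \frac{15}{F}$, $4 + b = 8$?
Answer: $- \frac{22300259184}{83815} \approx -2.6607 \cdot 10^{5}$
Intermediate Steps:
$b = 4$ ($b = -4 + 8 = 4$)
$V{\left(X \right)} = X^{2}$
$\frac{\frac{-22813 - 1240}{23586 - 6823} - 31673}{V{\left(\left(-4 + b\right) 6 \right)} + S{\left(-126 \right)}} = \frac{\frac{-22813 - 1240}{23586 - 6823} - 31673}{\left(\left(-4 + 4\right) 6\right)^{2} - \frac{15}{-126}} = \frac{- \frac{24053}{16763} - 31673}{\left(0 \cdot 6\right)^{2} - - \frac{5}{42}} = \frac{\left(-24053\right) \frac{1}{16763} - 31673}{0^{2} + \frac{5}{42}} = \frac{- \frac{24053}{16763} - 31673}{0 + \frac{5}{42}} = - \frac{530958552}{16763 \cdot \frac{5}{42}} = \left(- \frac{530958552}{16763}\right) \frac{42}{5} = - \frac{22300259184}{83815}$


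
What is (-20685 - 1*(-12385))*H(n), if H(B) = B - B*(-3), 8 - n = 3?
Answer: -166000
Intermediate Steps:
n = 5 (n = 8 - 1*3 = 8 - 3 = 5)
H(B) = 4*B (H(B) = B - (-3)*B = B + 3*B = 4*B)
(-20685 - 1*(-12385))*H(n) = (-20685 - 1*(-12385))*(4*5) = (-20685 + 12385)*20 = -8300*20 = -166000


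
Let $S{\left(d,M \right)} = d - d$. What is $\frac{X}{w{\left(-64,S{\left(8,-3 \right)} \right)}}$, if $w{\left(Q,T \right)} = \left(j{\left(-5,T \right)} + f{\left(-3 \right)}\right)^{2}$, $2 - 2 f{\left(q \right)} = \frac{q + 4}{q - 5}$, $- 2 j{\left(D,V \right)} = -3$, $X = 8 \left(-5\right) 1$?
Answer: $- \frac{10240}{1681} \approx -6.0916$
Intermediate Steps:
$X = -40$ ($X = \left(-40\right) 1 = -40$)
$j{\left(D,V \right)} = \frac{3}{2}$ ($j{\left(D,V \right)} = \left(- \frac{1}{2}\right) \left(-3\right) = \frac{3}{2}$)
$S{\left(d,M \right)} = 0$
$f{\left(q \right)} = 1 - \frac{4 + q}{2 \left(-5 + q\right)}$ ($f{\left(q \right)} = 1 - \frac{\left(q + 4\right) \frac{1}{q - 5}}{2} = 1 - \frac{\left(4 + q\right) \frac{1}{-5 + q}}{2} = 1 - \frac{\frac{1}{-5 + q} \left(4 + q\right)}{2} = 1 - \frac{4 + q}{2 \left(-5 + q\right)}$)
$w{\left(Q,T \right)} = \frac{1681}{256}$ ($w{\left(Q,T \right)} = \left(\frac{3}{2} + \frac{-14 - 3}{2 \left(-5 - 3\right)}\right)^{2} = \left(\frac{3}{2} + \frac{1}{2} \frac{1}{-8} \left(-17\right)\right)^{2} = \left(\frac{3}{2} + \frac{1}{2} \left(- \frac{1}{8}\right) \left(-17\right)\right)^{2} = \left(\frac{3}{2} + \frac{17}{16}\right)^{2} = \left(\frac{41}{16}\right)^{2} = \frac{1681}{256}$)
$\frac{X}{w{\left(-64,S{\left(8,-3 \right)} \right)}} = - \frac{40}{\frac{1681}{256}} = \left(-40\right) \frac{256}{1681} = - \frac{10240}{1681}$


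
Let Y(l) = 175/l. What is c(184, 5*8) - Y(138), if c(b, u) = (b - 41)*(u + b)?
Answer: 4420241/138 ≈ 32031.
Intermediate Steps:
c(b, u) = (-41 + b)*(b + u)
c(184, 5*8) - Y(138) = (184² - 41*184 - 205*8 + 184*(5*8)) - 175/138 = (33856 - 7544 - 41*40 + 184*40) - 175/138 = (33856 - 7544 - 1640 + 7360) - 1*175/138 = 32032 - 175/138 = 4420241/138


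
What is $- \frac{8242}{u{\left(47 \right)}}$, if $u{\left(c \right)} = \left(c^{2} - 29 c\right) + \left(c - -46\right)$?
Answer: $- \frac{8242}{939} \approx -8.7774$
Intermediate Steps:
$u{\left(c \right)} = 46 + c^{2} - 28 c$ ($u{\left(c \right)} = \left(c^{2} - 29 c\right) + \left(c + 46\right) = \left(c^{2} - 29 c\right) + \left(46 + c\right) = 46 + c^{2} - 28 c$)
$- \frac{8242}{u{\left(47 \right)}} = - \frac{8242}{46 + 47^{2} - 1316} = - \frac{8242}{46 + 2209 - 1316} = - \frac{8242}{939}$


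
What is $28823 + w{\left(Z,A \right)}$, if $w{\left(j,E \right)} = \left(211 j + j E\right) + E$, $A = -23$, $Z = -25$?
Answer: $24100$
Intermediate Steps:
$w{\left(j,E \right)} = E + 211 j + E j$ ($w{\left(j,E \right)} = \left(211 j + E j\right) + E = E + 211 j + E j$)
$28823 + w{\left(Z,A \right)} = 28823 - 4723 = 24100$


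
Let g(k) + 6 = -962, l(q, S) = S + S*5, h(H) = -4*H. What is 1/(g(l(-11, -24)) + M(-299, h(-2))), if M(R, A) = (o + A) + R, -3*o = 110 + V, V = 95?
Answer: -3/3982 ≈ -0.00075339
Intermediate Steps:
o = -205/3 (o = -(110 + 95)/3 = -⅓*205 = -205/3 ≈ -68.333)
l(q, S) = 6*S (l(q, S) = S + 5*S = 6*S)
g(k) = -968 (g(k) = -6 - 962 = -968)
M(R, A) = -205/3 + A + R (M(R, A) = (-205/3 + A) + R = -205/3 + A + R)
1/(g(l(-11, -24)) + M(-299, h(-2))) = 1/(-968 + (-205/3 - 4*(-2) - 299)) = 1/(-968 + (-205/3 + 8 - 299)) = 1/(-968 - 1078/3) = 1/(-3982/3) = -3/3982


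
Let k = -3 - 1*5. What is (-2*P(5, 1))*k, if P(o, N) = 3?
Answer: 48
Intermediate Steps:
k = -8 (k = -3 - 5 = -8)
(-2*P(5, 1))*k = -2*3*(-8) = -6*(-8) = 48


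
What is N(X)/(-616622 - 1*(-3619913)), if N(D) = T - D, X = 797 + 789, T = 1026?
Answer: -560/3003291 ≈ -0.00018646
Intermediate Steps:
X = 1586
N(D) = 1026 - D
N(X)/(-616622 - 1*(-3619913)) = (1026 - 1*1586)/(-616622 - 1*(-3619913)) = (1026 - 1586)/(-616622 + 3619913) = -560/3003291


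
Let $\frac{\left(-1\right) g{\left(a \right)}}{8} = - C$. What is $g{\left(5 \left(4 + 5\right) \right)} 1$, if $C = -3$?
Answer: $-24$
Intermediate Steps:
$g{\left(a \right)} = -24$ ($g{\left(a \right)} = - 8 \left(\left(-1\right) \left(-3\right)\right) = \left(-8\right) 3 = -24$)
$g{\left(5 \left(4 + 5\right) \right)} 1 = \left(-24\right) 1 = -24$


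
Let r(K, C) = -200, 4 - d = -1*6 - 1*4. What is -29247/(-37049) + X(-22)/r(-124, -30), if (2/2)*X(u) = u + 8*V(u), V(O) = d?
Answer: 251499/740980 ≈ 0.33941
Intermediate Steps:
d = 14 (d = 4 - (-1*6 - 1*4) = 4 - (-6 - 4) = 4 - 1*(-10) = 4 + 10 = 14)
V(O) = 14
X(u) = 112 + u (X(u) = u + 8*14 = u + 112 = 112 + u)
-29247/(-37049) + X(-22)/r(-124, -30) = -29247/(-37049) + (112 - 22)/(-200) = -29247*(-1/37049) + 90*(-1/200) = 29247/37049 - 9/20 = 251499/740980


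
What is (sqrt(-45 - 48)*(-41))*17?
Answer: -697*I*sqrt(93) ≈ -6721.6*I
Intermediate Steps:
(sqrt(-45 - 48)*(-41))*17 = (sqrt(-93)*(-41))*17 = ((I*sqrt(93))*(-41))*17 = -41*I*sqrt(93)*17 = -697*I*sqrt(93)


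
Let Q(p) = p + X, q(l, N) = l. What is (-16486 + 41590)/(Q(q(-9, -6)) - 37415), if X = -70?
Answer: -4184/6249 ≈ -0.66955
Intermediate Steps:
Q(p) = -70 + p (Q(p) = p - 70 = -70 + p)
(-16486 + 41590)/(Q(q(-9, -6)) - 37415) = (-16486 + 41590)/((-70 - 9) - 37415) = 25104/(-79 - 37415) = 25104/(-37494) = 25104*(-1/37494) = -4184/6249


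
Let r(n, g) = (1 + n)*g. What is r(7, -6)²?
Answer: 2304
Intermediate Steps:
r(n, g) = g*(1 + n)
r(7, -6)² = (-6*(1 + 7))² = (-6*8)² = (-48)² = 2304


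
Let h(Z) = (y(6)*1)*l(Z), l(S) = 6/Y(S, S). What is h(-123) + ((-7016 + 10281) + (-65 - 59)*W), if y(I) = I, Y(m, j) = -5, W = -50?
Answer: 47289/5 ≈ 9457.8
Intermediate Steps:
l(S) = -6/5 (l(S) = 6/(-5) = 6*(-⅕) = -6/5)
h(Z) = -36/5 (h(Z) = (6*1)*(-6/5) = 6*(-6/5) = -36/5)
h(-123) + ((-7016 + 10281) + (-65 - 59)*W) = -36/5 + ((-7016 + 10281) + (-65 - 59)*(-50)) = -36/5 + (3265 - 124*(-50)) = -36/5 + (3265 + 6200) = -36/5 + 9465 = 47289/5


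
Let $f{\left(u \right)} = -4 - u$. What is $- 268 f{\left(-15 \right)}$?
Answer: $-2948$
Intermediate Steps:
$- 268 f{\left(-15 \right)} = - 268 \left(-4 - -15\right) = - 268 \left(-4 + 15\right) = \left(-268\right) 11 = -2948$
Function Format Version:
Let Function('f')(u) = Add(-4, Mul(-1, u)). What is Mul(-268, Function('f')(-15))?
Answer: -2948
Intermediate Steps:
Mul(-268, Function('f')(-15)) = Mul(-268, Add(-4, Mul(-1, -15))) = Mul(-268, Add(-4, 15)) = Mul(-268, 11) = -2948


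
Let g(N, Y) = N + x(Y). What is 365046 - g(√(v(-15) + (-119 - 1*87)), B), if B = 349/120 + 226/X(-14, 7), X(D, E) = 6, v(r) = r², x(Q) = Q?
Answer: 14600217/40 - √19 ≈ 3.6500e+5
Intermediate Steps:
B = 1623/40 (B = 349/120 + 226/6 = 349*(1/120) + 226*(⅙) = 349/120 + 113/3 = 1623/40 ≈ 40.575)
g(N, Y) = N + Y
365046 - g(√(v(-15) + (-119 - 1*87)), B) = 365046 - (√((-15)² + (-119 - 1*87)) + 1623/40) = 365046 - (√(225 + (-119 - 87)) + 1623/40) = 365046 - (√(225 - 206) + 1623/40) = 365046 - (√19 + 1623/40) = 365046 - (1623/40 + √19) = 365046 + (-1623/40 - √19) = 14600217/40 - √19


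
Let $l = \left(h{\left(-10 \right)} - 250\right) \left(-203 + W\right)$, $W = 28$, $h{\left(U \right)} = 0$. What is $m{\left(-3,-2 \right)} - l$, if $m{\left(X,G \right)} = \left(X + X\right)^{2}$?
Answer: $-43714$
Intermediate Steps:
$m{\left(X,G \right)} = 4 X^{2}$ ($m{\left(X,G \right)} = \left(2 X\right)^{2} = 4 X^{2}$)
$l = 43750$ ($l = \left(0 - 250\right) \left(-203 + 28\right) = \left(-250\right) \left(-175\right) = 43750$)
$m{\left(-3,-2 \right)} - l = 4 \left(-3\right)^{2} - 43750 = 4 \cdot 9 - 43750 = 36 - 43750 = -43714$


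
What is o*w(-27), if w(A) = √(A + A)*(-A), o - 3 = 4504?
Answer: 365067*I*√6 ≈ 8.9423e+5*I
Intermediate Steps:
o = 4507 (o = 3 + 4504 = 4507)
w(A) = -√2*A^(3/2) (w(A) = √(2*A)*(-A) = (√2*√A)*(-A) = -√2*A^(3/2))
o*w(-27) = 4507*(-√2*(-27)^(3/2)) = 4507*(-√2*(-81*I*√3)) = 4507*(81*I*√6) = 365067*I*√6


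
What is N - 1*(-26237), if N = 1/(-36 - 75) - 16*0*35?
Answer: 2912306/111 ≈ 26237.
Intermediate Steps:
N = -1/111 (N = 1/(-111) + 0*35 = -1/111 + 0 = -1/111 ≈ -0.0090090)
N - 1*(-26237) = -1/111 - 1*(-26237) = -1/111 + 26237 = 2912306/111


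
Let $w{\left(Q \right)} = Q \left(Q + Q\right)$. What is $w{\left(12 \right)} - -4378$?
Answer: $4666$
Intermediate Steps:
$w{\left(Q \right)} = 2 Q^{2}$ ($w{\left(Q \right)} = Q 2 Q = 2 Q^{2}$)
$w{\left(12 \right)} - -4378 = 2 \cdot 12^{2} - -4378 = 2 \cdot 144 + 4378 = 288 + 4378 = 4666$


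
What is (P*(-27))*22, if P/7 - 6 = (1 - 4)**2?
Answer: -62370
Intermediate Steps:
P = 105 (P = 42 + 7*(1 - 4)**2 = 42 + 7*(-3)**2 = 42 + 7*9 = 42 + 63 = 105)
(P*(-27))*22 = (105*(-27))*22 = -2835*22 = -62370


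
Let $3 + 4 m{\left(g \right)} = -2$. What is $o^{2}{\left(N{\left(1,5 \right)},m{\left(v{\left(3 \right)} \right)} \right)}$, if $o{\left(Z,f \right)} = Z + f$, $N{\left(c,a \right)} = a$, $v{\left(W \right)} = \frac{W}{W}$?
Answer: $\frac{225}{16} \approx 14.063$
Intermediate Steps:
$v{\left(W \right)} = 1$
$m{\left(g \right)} = - \frac{5}{4}$ ($m{\left(g \right)} = - \frac{3}{4} + \frac{1}{4} \left(-2\right) = - \frac{3}{4} - \frac{1}{2} = - \frac{5}{4}$)
$o^{2}{\left(N{\left(1,5 \right)},m{\left(v{\left(3 \right)} \right)} \right)} = \left(5 - \frac{5}{4}\right)^{2} = \left(\frac{15}{4}\right)^{2} = \frac{225}{16}$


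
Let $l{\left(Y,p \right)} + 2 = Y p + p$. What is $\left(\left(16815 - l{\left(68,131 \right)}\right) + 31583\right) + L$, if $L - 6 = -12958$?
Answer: $26409$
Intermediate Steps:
$L = -12952$ ($L = 6 - 12958 = -12952$)
$l{\left(Y,p \right)} = -2 + p + Y p$ ($l{\left(Y,p \right)} = -2 + \left(Y p + p\right) = -2 + \left(p + Y p\right) = -2 + p + Y p$)
$\left(\left(16815 - l{\left(68,131 \right)}\right) + 31583\right) + L = \left(\left(16815 - \left(-2 + 131 + 68 \cdot 131\right)\right) + 31583\right) - 12952 = \left(\left(16815 - \left(-2 + 131 + 8908\right)\right) + 31583\right) - 12952 = \left(\left(16815 - 9037\right) + 31583\right) - 12952 = \left(7778 + 31583\right) - 12952 = 39361 - 12952 = 26409$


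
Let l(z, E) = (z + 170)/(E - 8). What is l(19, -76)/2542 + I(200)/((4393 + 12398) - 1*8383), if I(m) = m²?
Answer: 50830541/10686568 ≈ 4.7565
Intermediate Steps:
l(z, E) = (170 + z)/(-8 + E)
l(19, -76)/2542 + I(200)/((4393 + 12398) - 1*8383) = ((170 + 19)/(-8 - 76))/2542 + 200²/((4393 + 12398) - 1*8383) = (189/(-84))*(1/2542) + 40000/(16791 - 8383) = -1/84*189*(1/2542) + 40000/8408 = -9/4*1/2542 + 40000*(1/8408) = -9/10168 + 5000/1051 = 50830541/10686568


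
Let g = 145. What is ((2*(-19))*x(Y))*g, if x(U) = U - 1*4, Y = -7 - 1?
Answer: 66120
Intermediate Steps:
Y = -8
x(U) = -4 + U (x(U) = U - 4 = -4 + U)
((2*(-19))*x(Y))*g = ((2*(-19))*(-4 - 8))*145 = -38*(-12)*145 = 456*145 = 66120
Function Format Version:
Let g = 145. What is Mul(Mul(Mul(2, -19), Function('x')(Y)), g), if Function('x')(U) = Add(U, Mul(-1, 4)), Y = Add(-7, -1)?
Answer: 66120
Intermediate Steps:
Y = -8
Function('x')(U) = Add(-4, U) (Function('x')(U) = Add(U, -4) = Add(-4, U))
Mul(Mul(Mul(2, -19), Function('x')(Y)), g) = Mul(Mul(Mul(2, -19), Add(-4, -8)), 145) = Mul(Mul(-38, -12), 145) = Mul(456, 145) = 66120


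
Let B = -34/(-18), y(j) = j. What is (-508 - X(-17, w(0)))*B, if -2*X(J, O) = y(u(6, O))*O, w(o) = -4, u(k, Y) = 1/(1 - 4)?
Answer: -25874/27 ≈ -958.30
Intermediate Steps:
u(k, Y) = -1/3 (u(k, Y) = 1/(-3) = -1/3)
X(J, O) = O/6 (X(J, O) = -(-1)*O/6 = O/6)
B = 17/9 (B = -34*(-1/18) = 17/9 ≈ 1.8889)
(-508 - X(-17, w(0)))*B = (-508 - (-4)/6)*(17/9) = (-508 - 1*(-2/3))*(17/9) = (-508 + 2/3)*(17/9) = -1522/3*17/9 = -25874/27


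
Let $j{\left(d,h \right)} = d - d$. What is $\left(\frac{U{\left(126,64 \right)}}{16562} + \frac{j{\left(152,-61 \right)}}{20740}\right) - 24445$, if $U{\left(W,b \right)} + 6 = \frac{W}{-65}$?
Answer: $- \frac{13157888183}{538265} \approx -24445.0$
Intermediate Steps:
$j{\left(d,h \right)} = 0$
$U{\left(W,b \right)} = -6 - \frac{W}{65}$ ($U{\left(W,b \right)} = -6 + \frac{W}{-65} = -6 + W \left(- \frac{1}{65}\right) = -6 - \frac{W}{65}$)
$\left(\frac{U{\left(126,64 \right)}}{16562} + \frac{j{\left(152,-61 \right)}}{20740}\right) - 24445 = \left(\frac{-6 - \frac{126}{65}}{16562} + \frac{0}{20740}\right) - 24445 = \left(\left(-6 - \frac{126}{65}\right) \frac{1}{16562} + 0 \cdot \frac{1}{20740}\right) - 24445 = \left(\left(- \frac{516}{65}\right) \frac{1}{16562} + 0\right) - 24445 = \left(- \frac{258}{538265} + 0\right) - 24445 = - \frac{258}{538265} - 24445 = - \frac{13157888183}{538265}$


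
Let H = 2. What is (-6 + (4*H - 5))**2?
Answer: 9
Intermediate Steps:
(-6 + (4*H - 5))**2 = (-6 + (4*2 - 5))**2 = (-6 + (8 - 5))**2 = (-6 + 3)**2 = (-3)**2 = 9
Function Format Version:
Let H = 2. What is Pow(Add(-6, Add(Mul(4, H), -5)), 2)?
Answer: 9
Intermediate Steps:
Pow(Add(-6, Add(Mul(4, H), -5)), 2) = Pow(Add(-6, Add(Mul(4, 2), -5)), 2) = Pow(Add(-6, Add(8, -5)), 2) = Pow(Add(-6, 3), 2) = Pow(-3, 2) = 9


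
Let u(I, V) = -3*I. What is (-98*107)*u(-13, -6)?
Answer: -408954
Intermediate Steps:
(-98*107)*u(-13, -6) = (-98*107)*(-3*(-13)) = -10486*39 = -408954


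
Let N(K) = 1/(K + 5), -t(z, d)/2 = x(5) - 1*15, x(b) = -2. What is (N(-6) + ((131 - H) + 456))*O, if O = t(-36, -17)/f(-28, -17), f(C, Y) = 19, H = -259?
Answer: 28730/19 ≈ 1512.1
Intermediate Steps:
t(z, d) = 34 (t(z, d) = -2*(-2 - 1*15) = -2*(-2 - 15) = -2*(-17) = 34)
O = 34/19 ≈ 1.7895
N(K) = 1/(5 + K)
(N(-6) + ((131 - H) + 456))*O = (1/(5 - 6) + ((131 - 1*(-259)) + 456))*(34/19) = (1/(-1) + ((131 + 259) + 456))*(34/19) = (-1 + (390 + 456))*(34/19) = (-1 + 846)*(34/19) = 845*(34/19) = 28730/19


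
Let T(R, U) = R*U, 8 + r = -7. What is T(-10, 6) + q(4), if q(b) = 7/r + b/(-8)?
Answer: -1829/30 ≈ -60.967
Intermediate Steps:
r = -15 (r = -8 - 7 = -15)
q(b) = -7/15 - b/8 (q(b) = 7/(-15) + b/(-8) = 7*(-1/15) + b*(-1/8) = -7/15 - b/8)
T(-10, 6) + q(4) = -10*6 + (-7/15 - 1/8*4) = -60 + (-7/15 - 1/2) = -60 - 29/30 = -1829/30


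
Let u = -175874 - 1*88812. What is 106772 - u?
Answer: 371458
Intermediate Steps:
u = -264686 (u = -175874 - 88812 = -264686)
106772 - u = 106772 - 1*(-264686) = 106772 + 264686 = 371458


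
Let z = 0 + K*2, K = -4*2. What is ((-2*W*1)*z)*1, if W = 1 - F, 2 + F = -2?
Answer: 160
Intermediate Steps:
F = -4 (F = -2 - 2 = -4)
W = 5 (W = 1 - 1*(-4) = 1 + 4 = 5)
K = -8
z = -16 (z = 0 - 8*2 = 0 - 16 = -16)
((-2*W*1)*z)*1 = ((-2*5*1)*(-16))*1 = (-10*1*(-16))*1 = -10*(-16)*1 = 160*1 = 160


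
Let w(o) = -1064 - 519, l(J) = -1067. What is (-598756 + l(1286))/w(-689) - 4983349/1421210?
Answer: 120655114909/321396490 ≈ 375.41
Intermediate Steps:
w(o) = -1583
(-598756 + l(1286))/w(-689) - 4983349/1421210 = (-598756 - 1067)/(-1583) - 4983349/1421210 = -599823*(-1/1583) - 4983349*1/1421210 = 599823/1583 - 711907/203030 = 120655114909/321396490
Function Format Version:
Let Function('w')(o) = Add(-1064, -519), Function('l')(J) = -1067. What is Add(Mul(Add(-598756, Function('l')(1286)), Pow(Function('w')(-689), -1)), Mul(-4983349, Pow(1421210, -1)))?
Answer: Rational(120655114909, 321396490) ≈ 375.41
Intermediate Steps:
Function('w')(o) = -1583
Add(Mul(Add(-598756, Function('l')(1286)), Pow(Function('w')(-689), -1)), Mul(-4983349, Pow(1421210, -1))) = Add(Mul(Add(-598756, -1067), Pow(-1583, -1)), Mul(-4983349, Pow(1421210, -1))) = Add(Mul(-599823, Rational(-1, 1583)), Mul(-4983349, Rational(1, 1421210))) = Add(Rational(599823, 1583), Rational(-711907, 203030)) = Rational(120655114909, 321396490)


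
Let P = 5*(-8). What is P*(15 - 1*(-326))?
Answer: -13640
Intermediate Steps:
P = -40
P*(15 - 1*(-326)) = -40*(15 - 1*(-326)) = -40*(15 + 326) = -40*341 = -13640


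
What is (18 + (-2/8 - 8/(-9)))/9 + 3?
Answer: 1643/324 ≈ 5.0710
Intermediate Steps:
(18 + (-2/8 - 8/(-9)))/9 + 3 = (18 + (-2*⅛ - 8*(-⅑)))/9 + 3 = (18 + (-¼ + 8/9))/9 + 3 = (18 + 23/36)/9 + 3 = (⅑)*(671/36) + 3 = 671/324 + 3 = 1643/324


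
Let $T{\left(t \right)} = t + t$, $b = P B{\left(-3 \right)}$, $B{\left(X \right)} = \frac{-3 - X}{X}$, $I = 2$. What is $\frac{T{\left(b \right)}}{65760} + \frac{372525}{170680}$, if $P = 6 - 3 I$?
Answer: $\frac{74505}{34136} \approx 2.1826$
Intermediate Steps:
$B{\left(X \right)} = \frac{-3 - X}{X}$
$P = 0$ ($P = 6 - 6 = 0$)
$b = 0$ ($b = 0 \frac{-3 - -3}{-3} = 0 \left(- \frac{-3 + 3}{3}\right) = 0 \left(\left(- \frac{1}{3}\right) 0\right) = 0 \cdot 0 = 0$)
$T{\left(t \right)} = 2 t$
$\frac{T{\left(b \right)}}{65760} + \frac{372525}{170680} = \frac{2 \cdot 0}{65760} + \frac{372525}{170680} = 0 \cdot \frac{1}{65760} + 372525 \cdot \frac{1}{170680} = 0 + \frac{74505}{34136} = \frac{74505}{34136}$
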